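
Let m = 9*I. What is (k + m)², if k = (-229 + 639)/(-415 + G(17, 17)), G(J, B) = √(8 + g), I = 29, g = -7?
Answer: 2896807684/42849 ≈ 67605.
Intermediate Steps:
m = 261 (m = 9*29 = 261)
G(J, B) = 1 (G(J, B) = √(8 - 7) = √1 = 1)
k = -205/207 (k = (-229 + 639)/(-415 + 1) = 410/(-414) = 410*(-1/414) = -205/207 ≈ -0.99034)
(k + m)² = (-205/207 + 261)² = (53822/207)² = 2896807684/42849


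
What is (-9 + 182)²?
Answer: 29929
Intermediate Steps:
(-9 + 182)² = 173² = 29929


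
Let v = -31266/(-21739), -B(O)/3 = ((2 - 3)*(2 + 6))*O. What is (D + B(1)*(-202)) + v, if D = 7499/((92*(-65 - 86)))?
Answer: -1463815888913/301998188 ≈ -4847.1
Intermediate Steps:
B(O) = 24*O (B(O) = -3*(2 - 3)*(2 + 6)*O = -3*(-1*8)*O = -(-24)*O = 24*O)
D = -7499/13892 (D = 7499/((92*(-151))) = 7499/(-13892) = 7499*(-1/13892) = -7499/13892 ≈ -0.53981)
v = 31266/21739 (v = -31266*(-1/21739) = 31266/21739 ≈ 1.4382)
(D + B(1)*(-202)) + v = (-7499/13892 + (24*1)*(-202)) + 31266/21739 = (-7499/13892 + 24*(-202)) + 31266/21739 = (-7499/13892 - 4848) + 31266/21739 = -67355915/13892 + 31266/21739 = -1463815888913/301998188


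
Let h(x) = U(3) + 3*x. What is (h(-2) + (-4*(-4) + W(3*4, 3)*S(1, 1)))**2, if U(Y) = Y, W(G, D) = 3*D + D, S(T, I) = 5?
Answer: 5329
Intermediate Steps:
W(G, D) = 4*D
h(x) = 3 + 3*x
(h(-2) + (-4*(-4) + W(3*4, 3)*S(1, 1)))**2 = ((3 + 3*(-2)) + (-4*(-4) + (4*3)*5))**2 = ((3 - 6) + (16 + 12*5))**2 = (-3 + (16 + 60))**2 = (-3 + 76)**2 = 73**2 = 5329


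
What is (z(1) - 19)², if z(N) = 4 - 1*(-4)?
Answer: 121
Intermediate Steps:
z(N) = 8 (z(N) = 4 + 4 = 8)
(z(1) - 19)² = (8 - 19)² = (-11)² = 121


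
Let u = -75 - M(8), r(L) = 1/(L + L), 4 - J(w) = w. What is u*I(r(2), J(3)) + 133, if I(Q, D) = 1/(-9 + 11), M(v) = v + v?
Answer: 175/2 ≈ 87.500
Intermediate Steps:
J(w) = 4 - w
M(v) = 2*v
r(L) = 1/(2*L)
u = -91 (u = -75 - 2*8 = -75 - 1*16 = -75 - 16 = -91)
I(Q, D) = ½ (I(Q, D) = 1/2 = ½)
u*I(r(2), J(3)) + 133 = -91*½ + 133 = -91/2 + 133 = 175/2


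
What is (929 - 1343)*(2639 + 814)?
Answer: -1429542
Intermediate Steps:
(929 - 1343)*(2639 + 814) = -414*3453 = -1429542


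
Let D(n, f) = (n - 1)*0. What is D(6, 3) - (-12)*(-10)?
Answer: -120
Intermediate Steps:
D(n, f) = 0 (D(n, f) = (-1 + n)*0 = 0)
D(6, 3) - (-12)*(-10) = 0 - (-12)*(-10) = 0 - 12*10 = 0 - 120 = -120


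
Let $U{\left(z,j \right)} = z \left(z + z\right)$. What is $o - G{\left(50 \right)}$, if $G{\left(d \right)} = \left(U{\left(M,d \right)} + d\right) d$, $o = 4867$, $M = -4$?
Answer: $767$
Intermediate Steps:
$U{\left(z,j \right)} = 2 z^{2}$ ($U{\left(z,j \right)} = z 2 z = 2 z^{2}$)
$G{\left(d \right)} = d \left(32 + d\right)$ ($G{\left(d \right)} = \left(2 \left(-4\right)^{2} + d\right) d = \left(2 \cdot 16 + d\right) d = \left(32 + d\right) d = d \left(32 + d\right)$)
$o - G{\left(50 \right)} = 4867 - 50 \left(32 + 50\right) = 4867 - 50 \cdot 82 = 4867 - 4100 = 767$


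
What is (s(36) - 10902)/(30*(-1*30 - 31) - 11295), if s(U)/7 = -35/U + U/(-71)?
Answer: 27891979/33547500 ≈ 0.83142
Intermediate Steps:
s(U) = -245/U - 7*U/71 (s(U) = 7*(-35/U + U/(-71)) = 7*(-35/U + U*(-1/71)) = 7*(-35/U - U/71) = -245/U - 7*U/71)
(s(36) - 10902)/(30*(-1*30 - 31) - 11295) = ((-245/36 - 7/71*36) - 10902)/(30*(-1*30 - 31) - 11295) = ((-245*1/36 - 252/71) - 10902)/(30*(-30 - 31) - 11295) = ((-245/36 - 252/71) - 10902)/(30*(-61) - 11295) = (-26467/2556 - 10902)/(-1830 - 11295) = -27891979/2556/(-13125) = -27891979/2556*(-1/13125) = 27891979/33547500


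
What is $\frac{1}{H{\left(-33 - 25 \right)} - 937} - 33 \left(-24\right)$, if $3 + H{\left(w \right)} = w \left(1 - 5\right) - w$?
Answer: $\frac{514799}{650} \approx 792.0$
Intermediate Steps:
$H{\left(w \right)} = -3 - 5 w$ ($H{\left(w \right)} = -3 + \left(w \left(1 - 5\right) - w\right) = -3 + \left(w \left(-4\right) - w\right) = -3 - 5 w$)
$\frac{1}{H{\left(-33 - 25 \right)} - 937} - 33 \left(-24\right) = \frac{1}{\left(-3 - 5 \left(-33 - 25\right)\right) - 937} - 33 \left(-24\right) = \frac{1}{\left(-3 - 5 \left(-33 - 25\right)\right) - 937} - -792 = \frac{1}{\left(-3 - -290\right) - 937} + 792 = \frac{1}{\left(-3 + 290\right) - 937} + 792 = \frac{1}{287 - 937} + 792 = \frac{1}{-650} + 792 = - \frac{1}{650} + 792 = \frac{514799}{650}$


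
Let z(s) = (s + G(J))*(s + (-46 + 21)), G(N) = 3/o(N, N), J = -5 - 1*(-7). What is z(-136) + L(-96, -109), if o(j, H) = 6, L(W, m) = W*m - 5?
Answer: 64549/2 ≈ 32275.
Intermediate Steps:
L(W, m) = -5 + W*m
J = 2 (J = -5 + 7 = 2)
G(N) = 1/2 (G(N) = 3/6 = 3*(1/6) = 1/2)
z(s) = (1/2 + s)*(-25 + s) (z(s) = (s + 1/2)*(s + (-46 + 21)) = (1/2 + s)*(s - 25) = (1/2 + s)*(-25 + s))
z(-136) + L(-96, -109) = (-25/2 + (-136)**2 - 49/2*(-136)) + (-5 - 96*(-109)) = (-25/2 + 18496 + 3332) + (-5 + 10464) = 43631/2 + 10459 = 64549/2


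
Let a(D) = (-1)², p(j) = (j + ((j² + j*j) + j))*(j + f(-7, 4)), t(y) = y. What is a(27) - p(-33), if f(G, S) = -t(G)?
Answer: 54913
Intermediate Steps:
f(G, S) = -G
p(j) = (7 + j)*(2*j + 2*j²) (p(j) = (j + ((j² + j*j) + j))*(j - 1*(-7)) = (j + ((j² + j²) + j))*(j + 7) = (j + (2*j² + j))*(7 + j) = (j + (j + 2*j²))*(7 + j) = (2*j + 2*j²)*(7 + j) = (7 + j)*(2*j + 2*j²))
a(D) = 1
a(27) - p(-33) = 1 - 2*(-33)*(7 + (-33)² + 8*(-33)) = 1 - 2*(-33)*(7 + 1089 - 264) = 1 - 2*(-33)*832 = 1 - 1*(-54912) = 1 + 54912 = 54913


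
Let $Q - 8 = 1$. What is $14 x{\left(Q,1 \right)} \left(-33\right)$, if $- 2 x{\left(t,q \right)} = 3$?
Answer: $693$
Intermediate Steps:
$Q = 9$ ($Q = 8 + 1 = 9$)
$x{\left(t,q \right)} = - \frac{3}{2}$ ($x{\left(t,q \right)} = \left(- \frac{1}{2}\right) 3 = - \frac{3}{2}$)
$14 x{\left(Q,1 \right)} \left(-33\right) = 14 \left(- \frac{3}{2}\right) \left(-33\right) = \left(-21\right) \left(-33\right) = 693$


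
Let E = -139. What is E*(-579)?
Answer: 80481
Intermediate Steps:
E*(-579) = -139*(-579) = 80481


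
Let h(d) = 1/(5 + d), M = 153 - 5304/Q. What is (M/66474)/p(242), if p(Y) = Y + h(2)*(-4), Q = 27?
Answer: -2737/1011069540 ≈ -2.7070e-6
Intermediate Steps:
M = -391/9 (M = 153 - 5304/27 = 153 - 39*136/27 = 153 - 1768/9 = -391/9 ≈ -43.444)
p(Y) = -4/7 + Y (p(Y) = Y - 4/(5 + 2) = Y - 4/7 = -4/7 + Y)
(M/66474)/p(242) = (-391/9/66474)/(-4/7 + 242) = (-391/9*1/66474)/(1690/7) = -391/598266*7/1690 = -2737/1011069540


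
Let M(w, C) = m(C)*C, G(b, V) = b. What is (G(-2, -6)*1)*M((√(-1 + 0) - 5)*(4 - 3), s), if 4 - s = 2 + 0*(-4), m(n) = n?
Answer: -8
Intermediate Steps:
s = 2 (s = 4 - (2 + 0*(-4)) = 4 - (2 + 0) = 4 - 1*2 = 4 - 2 = 2)
M(w, C) = C² (M(w, C) = C*C = C²)
(G(-2, -6)*1)*M((√(-1 + 0) - 5)*(4 - 3), s) = -2*1*2² = -2*4 = -8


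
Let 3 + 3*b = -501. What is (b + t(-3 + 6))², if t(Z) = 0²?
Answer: 28224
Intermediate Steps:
b = -168 (b = -1 + (⅓)*(-501) = -1 - 167 = -168)
t(Z) = 0
(b + t(-3 + 6))² = (-168 + 0)² = (-168)² = 28224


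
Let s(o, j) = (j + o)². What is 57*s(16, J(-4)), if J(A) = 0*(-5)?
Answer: 14592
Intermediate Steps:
J(A) = 0
57*s(16, J(-4)) = 57*(0 + 16)² = 57*16² = 57*256 = 14592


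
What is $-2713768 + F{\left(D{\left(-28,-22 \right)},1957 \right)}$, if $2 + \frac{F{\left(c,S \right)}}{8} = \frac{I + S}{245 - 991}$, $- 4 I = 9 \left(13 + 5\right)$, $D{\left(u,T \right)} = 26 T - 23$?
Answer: $- \frac{1012249098}{373} \approx -2.7138 \cdot 10^{6}$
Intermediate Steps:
$D{\left(u,T \right)} = -23 + 26 T$
$I = - \frac{81}{2}$ ($I = - \frac{9 \left(13 + 5\right)}{4} = - \frac{9 \cdot 18}{4} = \left(- \frac{1}{4}\right) 162 = - \frac{81}{2} \approx -40.5$)
$F{\left(c,S \right)} = - \frac{5806}{373} - \frac{4 S}{373}$ ($F{\left(c,S \right)} = -16 + 8 \frac{- \frac{81}{2} + S}{245 - 991} = -16 + 8 \frac{- \frac{81}{2} + S}{-746} = -16 + 8 \left(- \frac{81}{2} + S\right) \left(- \frac{1}{746}\right) = -16 + 8 \left(\frac{81}{1492} - \frac{S}{746}\right) = -16 - \left(- \frac{162}{373} + \frac{4 S}{373}\right) = - \frac{5806}{373} - \frac{4 S}{373}$)
$-2713768 + F{\left(D{\left(-28,-22 \right)},1957 \right)} = -2713768 - \frac{13634}{373} = - \frac{1012249098}{373}$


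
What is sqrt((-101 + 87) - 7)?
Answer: I*sqrt(21) ≈ 4.5826*I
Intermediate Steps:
sqrt((-101 + 87) - 7) = sqrt(-14 - 7) = sqrt(-21) = I*sqrt(21)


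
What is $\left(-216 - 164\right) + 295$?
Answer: $-85$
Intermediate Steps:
$\left(-216 - 164\right) + 295 = -380 + 295 = -85$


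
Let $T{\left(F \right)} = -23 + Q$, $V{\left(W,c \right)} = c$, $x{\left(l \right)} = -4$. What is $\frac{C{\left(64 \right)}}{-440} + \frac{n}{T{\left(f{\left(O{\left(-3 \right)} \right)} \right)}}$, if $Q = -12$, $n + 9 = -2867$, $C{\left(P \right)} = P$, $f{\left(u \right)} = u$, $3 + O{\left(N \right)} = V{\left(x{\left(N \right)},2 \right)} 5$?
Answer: $\frac{6316}{77} \approx 82.026$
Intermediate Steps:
$O{\left(N \right)} = 7$ ($O{\left(N \right)} = -3 + 2 \cdot 5 = -3 + 10 = 7$)
$n = -2876$ ($n = -9 - 2867 = -2876$)
$T{\left(F \right)} = -35$ ($T{\left(F \right)} = -23 - 12 = -35$)
$\frac{C{\left(64 \right)}}{-440} + \frac{n}{T{\left(f{\left(O{\left(-3 \right)} \right)} \right)}} = \frac{64}{-440} - \frac{2876}{-35} = 64 \left(- \frac{1}{440}\right) - - \frac{2876}{35} = - \frac{8}{55} + \frac{2876}{35} = \frac{6316}{77}$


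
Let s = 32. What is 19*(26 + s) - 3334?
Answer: -2232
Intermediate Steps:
19*(26 + s) - 3334 = 19*(26 + 32) - 3334 = 19*58 - 3334 = 1102 - 3334 = -2232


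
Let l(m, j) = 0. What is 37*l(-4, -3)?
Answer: 0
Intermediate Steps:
37*l(-4, -3) = 37*0 = 0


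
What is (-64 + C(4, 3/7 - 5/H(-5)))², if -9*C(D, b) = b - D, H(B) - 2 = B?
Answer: 145347136/35721 ≈ 4069.0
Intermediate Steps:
H(B) = 2 + B
C(D, b) = -b/9 + D/9 (C(D, b) = -(b - D)/9 = -b/9 + D/9)
(-64 + C(4, 3/7 - 5/H(-5)))² = (-64 + (-(3/7 - 5/(2 - 5))/9 + (⅑)*4))² = (-64 + (-(3*(⅐) - 5/(-3))/9 + 4/9))² = (-64 + (-(3/7 - 5*(-⅓))/9 + 4/9))² = (-64 + (-(3/7 + 5/3)/9 + 4/9))² = (-64 + (-⅑*44/21 + 4/9))² = (-64 + (-44/189 + 4/9))² = (-64 + 40/189)² = (-12056/189)² = 145347136/35721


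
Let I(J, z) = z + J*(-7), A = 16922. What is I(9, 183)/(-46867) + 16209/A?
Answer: 757636563/793083374 ≈ 0.95531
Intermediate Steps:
I(J, z) = z - 7*J
I(9, 183)/(-46867) + 16209/A = (183 - 7*9)/(-46867) + 16209/16922 = (183 - 63)*(-1/46867) + 16209*(1/16922) = 120*(-1/46867) + 16209/16922 = -120/46867 + 16209/16922 = 757636563/793083374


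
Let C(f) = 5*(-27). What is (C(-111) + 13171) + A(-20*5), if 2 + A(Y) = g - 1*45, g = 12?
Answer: 13001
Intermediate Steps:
C(f) = -135
A(Y) = -35 (A(Y) = -2 + (12 - 1*45) = -2 + (12 - 45) = -2 - 33 = -35)
(C(-111) + 13171) + A(-20*5) = (-135 + 13171) - 35 = 13036 - 35 = 13001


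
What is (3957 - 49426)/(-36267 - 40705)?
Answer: 45469/76972 ≈ 0.59072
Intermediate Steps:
(3957 - 49426)/(-36267 - 40705) = -45469/(-76972) = -45469*(-1/76972) = 45469/76972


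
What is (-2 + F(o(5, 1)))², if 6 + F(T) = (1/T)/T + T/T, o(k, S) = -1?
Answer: 36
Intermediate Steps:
F(T) = -5 + T⁻² (F(T) = -6 + ((1/T)/T + T/T) = -6 + (1/(T*T) + 1) = -6 + (T⁻² + 1) = -6 + (1 + T⁻²) = -5 + T⁻²)
(-2 + F(o(5, 1)))² = (-2 + (-5 + (-1)⁻²))² = (-2 + (-5 + 1))² = (-2 - 4)² = (-6)² = 36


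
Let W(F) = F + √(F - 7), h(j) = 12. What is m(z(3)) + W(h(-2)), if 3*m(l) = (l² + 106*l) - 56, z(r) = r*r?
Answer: 1015/3 + √5 ≈ 340.57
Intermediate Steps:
z(r) = r²
W(F) = F + √(-7 + F)
m(l) = -56/3 + l²/3 + 106*l/3 (m(l) = ((l² + 106*l) - 56)/3 = (-56 + l² + 106*l)/3 = -56/3 + l²/3 + 106*l/3)
m(z(3)) + W(h(-2)) = (-56/3 + (3²)²/3 + (106/3)*3²) + (12 + √(-7 + 12)) = (-56/3 + (⅓)*9² + (106/3)*9) + (12 + √5) = (-56/3 + (⅓)*81 + 318) + (12 + √5) = (-56/3 + 27 + 318) + (12 + √5) = 979/3 + (12 + √5) = 1015/3 + √5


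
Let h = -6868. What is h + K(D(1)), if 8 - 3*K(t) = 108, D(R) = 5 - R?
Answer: -20704/3 ≈ -6901.3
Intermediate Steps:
K(t) = -100/3 (K(t) = 8/3 - ⅓*108 = 8/3 - 36 = -100/3)
h + K(D(1)) = -6868 - 100/3 = -20704/3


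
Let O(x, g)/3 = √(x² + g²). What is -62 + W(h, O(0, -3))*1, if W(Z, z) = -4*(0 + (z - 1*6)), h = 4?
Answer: -74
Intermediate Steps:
O(x, g) = 3*√(g² + x²) (O(x, g) = 3*√(x² + g²) = 3*√(g² + x²))
W(Z, z) = 24 - 4*z (W(Z, z) = -4*(0 + (z - 6)) = -4*(0 + (-6 + z)) = -4*(-6 + z) = 24 - 4*z)
-62 + W(h, O(0, -3))*1 = -62 + (24 - 12*√((-3)² + 0²))*1 = -62 + (24 - 12*√(9 + 0))*1 = -62 + (24 - 12*√9)*1 = -62 + (24 - 12*3)*1 = -62 + (24 - 4*9)*1 = -62 + (24 - 36)*1 = -62 - 12*1 = -62 - 12 = -74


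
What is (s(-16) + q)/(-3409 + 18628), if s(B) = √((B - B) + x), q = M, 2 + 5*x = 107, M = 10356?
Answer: 3452/5073 + √21/15219 ≈ 0.68077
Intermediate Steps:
x = 21 (x = -⅖ + (⅕)*107 = -⅖ + 107/5 = 21)
q = 10356
s(B) = √21 (s(B) = √((B - B) + 21) = √(0 + 21) = √21)
(s(-16) + q)/(-3409 + 18628) = (√21 + 10356)/(-3409 + 18628) = (10356 + √21)/15219 = (10356 + √21)*(1/15219) = 3452/5073 + √21/15219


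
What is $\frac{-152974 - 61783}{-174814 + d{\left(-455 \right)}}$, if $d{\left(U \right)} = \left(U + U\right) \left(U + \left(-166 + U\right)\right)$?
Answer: $- \frac{11303}{42334} \approx -0.267$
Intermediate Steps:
$d{\left(U \right)} = 2 U \left(-166 + 2 U\right)$
$\frac{-152974 - 61783}{-174814 + d{\left(-455 \right)}} = \frac{-152974 - 61783}{-174814 + 4 \left(-455\right) \left(-83 - 455\right)} = - \frac{214757}{-174814 + 4 \left(-455\right) \left(-538\right)} = - \frac{214757}{-174814 + 979160} = - \frac{214757}{804346} = \left(-214757\right) \frac{1}{804346} = - \frac{11303}{42334}$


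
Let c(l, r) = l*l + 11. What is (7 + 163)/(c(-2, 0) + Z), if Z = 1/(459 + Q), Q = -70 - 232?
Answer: 13345/1178 ≈ 11.329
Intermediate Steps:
Q = -302
Z = 1/157 (Z = 1/(459 - 302) = 1/157 ≈ 0.0063694)
c(l, r) = 11 + l² (c(l, r) = l² + 11 = 11 + l²)
(7 + 163)/(c(-2, 0) + Z) = (7 + 163)/((11 + (-2)²) + 1/157) = 170/((11 + 4) + 1/157) = 170/(15 + 1/157) = 170/(2356/157) = 170*(157/2356) = 13345/1178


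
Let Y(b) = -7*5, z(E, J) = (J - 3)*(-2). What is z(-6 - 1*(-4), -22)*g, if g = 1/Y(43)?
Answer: -10/7 ≈ -1.4286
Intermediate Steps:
z(E, J) = 6 - 2*J (z(E, J) = (-3 + J)*(-2) = 6 - 2*J)
Y(b) = -35
g = -1/35 (g = 1/(-35) = -1/35 ≈ -0.028571)
z(-6 - 1*(-4), -22)*g = (6 - 2*(-22))*(-1/35) = (6 + 44)*(-1/35) = 50*(-1/35) = -10/7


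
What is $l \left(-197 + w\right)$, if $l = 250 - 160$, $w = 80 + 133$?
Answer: $1440$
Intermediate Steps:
$w = 213$
$l = 90$
$l \left(-197 + w\right) = 90 \left(-197 + 213\right) = 90 \cdot 16 = 1440$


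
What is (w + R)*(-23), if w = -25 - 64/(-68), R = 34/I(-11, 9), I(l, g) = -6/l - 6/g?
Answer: 238165/34 ≈ 7004.9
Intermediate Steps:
I(l, g) = -6/g - 6/l
R = -561/2 (R = 34/(-6/9 - 6/(-11)) = 34/(-6*⅑ - 6*(-1/11)) = 34/(-⅔ + 6/11) = 34/(-4/33) = 34*(-33/4) = -561/2 ≈ -280.50)
w = -409/17 (w = -25 - 64*(-1/68) = -25 + 16/17 = -409/17 ≈ -24.059)
(w + R)*(-23) = (-409/17 - 561/2)*(-23) = -10355/34*(-23) = 238165/34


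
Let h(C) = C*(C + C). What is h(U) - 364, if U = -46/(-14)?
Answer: -16778/49 ≈ -342.41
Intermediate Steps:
U = 23/7 (U = -46*(-1/14) = 23/7 ≈ 3.2857)
h(C) = 2*C² (h(C) = C*(2*C) = 2*C²)
h(U) - 364 = 2*(23/7)² - 364 = 2*(529/49) - 364 = 1058/49 - 364 = -16778/49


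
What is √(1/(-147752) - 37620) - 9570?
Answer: -9570 + I*√205317296242058/73876 ≈ -9570.0 + 193.96*I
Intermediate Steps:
√(1/(-147752) - 37620) - 9570 = √(-1/147752 - 37620) - 9570 = √(-5558430241/147752) - 9570 = I*√205317296242058/73876 - 9570 = -9570 + I*√205317296242058/73876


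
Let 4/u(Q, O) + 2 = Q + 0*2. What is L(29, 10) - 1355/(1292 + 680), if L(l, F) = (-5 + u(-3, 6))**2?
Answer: 1624577/49300 ≈ 32.953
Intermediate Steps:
u(Q, O) = 4/(-2 + Q) (u(Q, O) = 4/(-2 + (Q + 0*2)) = 4/(-2 + (Q + 0)) = 4/(-2 + Q))
L(l, F) = 841/25 (L(l, F) = (-5 + 4/(-2 - 3))**2 = (-5 + 4/(-5))**2 = (-5 + 4*(-1/5))**2 = (-5 - 4/5)**2 = (-29/5)**2 = 841/25)
L(29, 10) - 1355/(1292 + 680) = 841/25 - 1355/(1292 + 680) = 841/25 - 1355/1972 = 1624577/49300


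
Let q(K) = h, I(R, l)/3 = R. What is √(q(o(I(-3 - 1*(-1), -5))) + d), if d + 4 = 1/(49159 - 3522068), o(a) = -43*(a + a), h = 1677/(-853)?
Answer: I*√52356223195497116258/2962391377 ≈ 2.4425*I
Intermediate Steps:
I(R, l) = 3*R
h = -1677/853 (h = 1677*(-1/853) = -1677/853 ≈ -1.9660)
o(a) = -86*a
q(K) = -1677/853
d = -13891637/3472909 (d = -4 + 1/(49159 - 3522068) = -4 + 1/(-3472909) = -4 - 1/3472909 = -13891637/3472909 ≈ -4.0000)
√(q(o(I(-3 - 1*(-1), -5))) + d) = √(-1677/853 - 13891637/3472909) = √(-17673634754/2962391377) = I*√52356223195497116258/2962391377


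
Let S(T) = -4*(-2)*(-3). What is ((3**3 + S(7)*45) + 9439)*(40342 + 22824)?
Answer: 529710076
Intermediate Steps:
S(T) = -24 (S(T) = 8*(-3) = -24)
((3**3 + S(7)*45) + 9439)*(40342 + 22824) = ((3**3 - 24*45) + 9439)*(40342 + 22824) = ((27 - 1080) + 9439)*63166 = (-1053 + 9439)*63166 = 8386*63166 = 529710076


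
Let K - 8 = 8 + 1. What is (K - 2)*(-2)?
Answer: -30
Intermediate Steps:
K = 17 (K = 8 + (8 + 1) = 8 + 9 = 17)
(K - 2)*(-2) = (17 - 2)*(-2) = 15*(-2) = -30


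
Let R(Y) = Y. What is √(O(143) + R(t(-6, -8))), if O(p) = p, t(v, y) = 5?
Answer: 2*√37 ≈ 12.166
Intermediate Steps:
√(O(143) + R(t(-6, -8))) = √(143 + 5) = √148 = 2*√37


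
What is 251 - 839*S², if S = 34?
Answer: -969633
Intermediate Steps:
251 - 839*S² = 251 - 839*34² = 251 - 839*1156 = 251 - 969884 = -969633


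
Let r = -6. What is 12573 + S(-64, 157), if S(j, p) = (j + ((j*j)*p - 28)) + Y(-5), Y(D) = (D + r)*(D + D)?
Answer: 655663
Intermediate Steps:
Y(D) = 2*D*(-6 + D) (Y(D) = (D - 6)*(D + D) = (-6 + D)*(2*D) = 2*D*(-6 + D))
S(j, p) = 82 + j + p*j² (S(j, p) = (j + ((j*j)*p - 28)) + 2*(-5)*(-6 - 5) = (j + (j²*p - 28)) + 2*(-5)*(-11) = (j + (p*j² - 28)) + 110 = (j + (-28 + p*j²)) + 110 = (-28 + j + p*j²) + 110 = 82 + j + p*j²)
12573 + S(-64, 157) = 12573 + (82 - 64 + 157*(-64)²) = 12573 + (82 - 64 + 157*4096) = 12573 + (82 - 64 + 643072) = 12573 + 643090 = 655663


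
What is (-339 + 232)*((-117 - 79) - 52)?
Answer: 26536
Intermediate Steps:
(-339 + 232)*((-117 - 79) - 52) = -107*(-196 - 52) = -107*(-248) = 26536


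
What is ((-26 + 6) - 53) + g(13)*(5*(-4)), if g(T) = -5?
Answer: 27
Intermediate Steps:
((-26 + 6) - 53) + g(13)*(5*(-4)) = ((-26 + 6) - 53) - 25*(-4) = (-20 - 53) - 5*(-20) = -73 + 100 = 27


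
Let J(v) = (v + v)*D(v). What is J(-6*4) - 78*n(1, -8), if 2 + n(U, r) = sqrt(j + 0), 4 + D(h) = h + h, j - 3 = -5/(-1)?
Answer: 2652 - 156*sqrt(2) ≈ 2431.4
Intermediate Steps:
j = 8 (j = 3 - 5/(-1) = 3 - 5*(-1) = 3 + 5 = 8)
D(h) = -4 + 2*h (D(h) = -4 + (h + h) = -4 + 2*h)
n(U, r) = -2 + 2*sqrt(2) (n(U, r) = -2 + sqrt(8 + 0) = -2 + sqrt(8) = -2 + 2*sqrt(2))
J(v) = 2*v*(-4 + 2*v) (J(v) = (v + v)*(-4 + 2*v) = (2*v)*(-4 + 2*v) = 2*v*(-4 + 2*v))
J(-6*4) - 78*n(1, -8) = 4*(-6*4)*(-2 - 6*4) - 78*(-2 + 2*sqrt(2)) = 4*(-24)*(-2 - 24) + (156 - 156*sqrt(2)) = 4*(-24)*(-26) + (156 - 156*sqrt(2)) = 2496 + (156 - 156*sqrt(2)) = 2652 - 156*sqrt(2)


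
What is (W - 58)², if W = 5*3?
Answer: 1849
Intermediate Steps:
W = 15
(W - 58)² = (15 - 58)² = (-43)² = 1849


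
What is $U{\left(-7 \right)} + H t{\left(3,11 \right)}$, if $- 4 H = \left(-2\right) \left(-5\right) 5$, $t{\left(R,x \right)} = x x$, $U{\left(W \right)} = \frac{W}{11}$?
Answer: $- \frac{33289}{22} \approx -1513.1$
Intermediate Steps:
$U{\left(W \right)} = \frac{W}{11}$ ($U{\left(W \right)} = W \frac{1}{11} = \frac{W}{11}$)
$t{\left(R,x \right)} = x^{2}$
$H = - \frac{25}{2}$ ($H = - \frac{\left(-2\right) \left(-5\right) 5}{4} = - \frac{10 \cdot 5}{4} = \left(- \frac{1}{4}\right) 50 = - \frac{25}{2} \approx -12.5$)
$U{\left(-7 \right)} + H t{\left(3,11 \right)} = \frac{1}{11} \left(-7\right) - \frac{25 \cdot 11^{2}}{2} = - \frac{7}{11} - \frac{3025}{2} = - \frac{33289}{22}$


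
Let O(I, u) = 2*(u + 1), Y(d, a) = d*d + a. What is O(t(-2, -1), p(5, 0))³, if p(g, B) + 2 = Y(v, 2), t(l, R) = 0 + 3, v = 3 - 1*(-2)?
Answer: 140608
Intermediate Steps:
v = 5 (v = 3 + 2 = 5)
t(l, R) = 3
Y(d, a) = a + d² (Y(d, a) = d² + a = a + d²)
p(g, B) = 25 (p(g, B) = -2 + (2 + 5²) = -2 + (2 + 25) = -2 + 27 = 25)
O(I, u) = 2 + 2*u (O(I, u) = 2*(1 + u) = 2 + 2*u)
O(t(-2, -1), p(5, 0))³ = (2 + 2*25)³ = (2 + 50)³ = 52³ = 140608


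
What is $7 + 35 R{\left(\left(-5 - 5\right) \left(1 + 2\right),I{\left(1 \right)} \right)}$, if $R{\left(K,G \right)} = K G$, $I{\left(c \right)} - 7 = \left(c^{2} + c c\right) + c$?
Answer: $-10493$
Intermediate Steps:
$I{\left(c \right)} = 7 + c + 2 c^{2}$ ($I{\left(c \right)} = 7 + \left(\left(c^{2} + c c\right) + c\right) = 7 + \left(\left(c^{2} + c^{2}\right) + c\right) = 7 + \left(2 c^{2} + c\right) = 7 + \left(c + 2 c^{2}\right) = 7 + c + 2 c^{2}$)
$R{\left(K,G \right)} = G K$
$7 + 35 R{\left(\left(-5 - 5\right) \left(1 + 2\right),I{\left(1 \right)} \right)} = 7 + 35 \left(7 + 1 + 2 \cdot 1^{2}\right) \left(-5 - 5\right) \left(1 + 2\right) = 7 + 35 \left(7 + 1 + 2 \cdot 1\right) \left(\left(-10\right) 3\right) = 7 + 35 \left(7 + 1 + 2\right) \left(-30\right) = 7 + 35 \cdot 10 \left(-30\right) = 7 + 35 \left(-300\right) = 7 - 10500 = -10493$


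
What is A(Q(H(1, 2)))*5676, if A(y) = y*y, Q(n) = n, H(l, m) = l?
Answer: 5676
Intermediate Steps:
A(y) = y²
A(Q(H(1, 2)))*5676 = 1²*5676 = 1*5676 = 5676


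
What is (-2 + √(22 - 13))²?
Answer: 1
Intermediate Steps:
(-2 + √(22 - 13))² = (-2 + √9)² = (-2 + 3)² = 1² = 1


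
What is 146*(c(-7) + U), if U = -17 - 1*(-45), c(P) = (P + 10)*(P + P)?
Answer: -2044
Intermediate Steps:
c(P) = 2*P*(10 + P) (c(P) = (10 + P)*(2*P) = 2*P*(10 + P))
U = 28 (U = -17 + 45 = 28)
146*(c(-7) + U) = 146*(2*(-7)*(10 - 7) + 28) = 146*(2*(-7)*3 + 28) = 146*(-42 + 28) = 146*(-14) = -2044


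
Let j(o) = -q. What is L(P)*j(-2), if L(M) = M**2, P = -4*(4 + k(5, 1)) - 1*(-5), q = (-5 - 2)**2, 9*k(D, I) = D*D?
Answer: -1940449/81 ≈ -23956.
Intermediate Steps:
k(D, I) = D**2/9 (k(D, I) = (D*D)/9 = D**2/9)
q = 49 (q = (-7)**2 = 49)
j(o) = -49 (j(o) = -1*49 = -49)
P = -199/9 (P = -4*(4 + (1/9)*5**2) - 1*(-5) = -4*(4 + (1/9)*25) + 5 = -4*(4 + 25/9) + 5 = -4*61/9 + 5 = -244/9 + 5 = -199/9 ≈ -22.111)
L(P)*j(-2) = (-199/9)**2*(-49) = (39601/81)*(-49) = -1940449/81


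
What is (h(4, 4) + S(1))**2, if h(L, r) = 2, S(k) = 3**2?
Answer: 121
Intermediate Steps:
S(k) = 9
(h(4, 4) + S(1))**2 = (2 + 9)**2 = 11**2 = 121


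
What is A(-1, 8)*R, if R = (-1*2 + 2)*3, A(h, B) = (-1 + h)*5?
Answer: 0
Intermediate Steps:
A(h, B) = -5 + 5*h
R = 0 (R = (-2 + 2)*3 = 0*3 = 0)
A(-1, 8)*R = (-5 + 5*(-1))*0 = (-5 - 5)*0 = -10*0 = 0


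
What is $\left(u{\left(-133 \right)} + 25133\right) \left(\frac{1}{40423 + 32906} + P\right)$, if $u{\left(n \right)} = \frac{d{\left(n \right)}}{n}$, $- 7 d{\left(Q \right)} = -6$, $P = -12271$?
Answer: $- \frac{21054727209953086}{68269299} \approx -3.0841 \cdot 10^{8}$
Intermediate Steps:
$d{\left(Q \right)} = \frac{6}{7}$ ($d{\left(Q \right)} = \left(- \frac{1}{7}\right) \left(-6\right) = \frac{6}{7}$)
$u{\left(n \right)} = \frac{6}{7 n}$
$\left(u{\left(-133 \right)} + 25133\right) \left(\frac{1}{40423 + 32906} + P\right) = \left(\frac{6}{7 \left(-133\right)} + 25133\right) \left(\frac{1}{40423 + 32906} - 12271\right) = \left(\frac{6}{7} \left(- \frac{1}{133}\right) + 25133\right) \left(\frac{1}{73329} - 12271\right) = \left(- \frac{6}{931} + 25133\right) \left(\frac{1}{73329} - 12271\right) = \frac{23398817}{931} \left(- \frac{899820158}{73329}\right) = - \frac{21054727209953086}{68269299}$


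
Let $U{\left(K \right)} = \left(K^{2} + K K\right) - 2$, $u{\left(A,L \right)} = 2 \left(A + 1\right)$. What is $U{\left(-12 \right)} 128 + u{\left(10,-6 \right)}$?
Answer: $36630$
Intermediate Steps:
$u{\left(A,L \right)} = 2 + 2 A$ ($u{\left(A,L \right)} = 2 \left(1 + A\right) = 2 + 2 A$)
$U{\left(K \right)} = -2 + 2 K^{2}$ ($U{\left(K \right)} = \left(K^{2} + K^{2}\right) - 2 = 2 K^{2} - 2 = -2 + 2 K^{2}$)
$U{\left(-12 \right)} 128 + u{\left(10,-6 \right)} = \left(-2 + 2 \left(-12\right)^{2}\right) 128 + \left(2 + 2 \cdot 10\right) = \left(-2 + 2 \cdot 144\right) 128 + \left(2 + 20\right) = \left(-2 + 288\right) 128 + 22 = 286 \cdot 128 + 22 = 36608 + 22 = 36630$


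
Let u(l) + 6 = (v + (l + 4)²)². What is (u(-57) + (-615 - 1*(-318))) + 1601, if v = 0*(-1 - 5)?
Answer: 7891779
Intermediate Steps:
v = 0 (v = 0*(-6) = 0)
u(l) = -6 + (4 + l)⁴ (u(l) = -6 + (0 + (l + 4)²)² = -6 + (0 + (4 + l)²)² = -6 + ((4 + l)²)² = -6 + (4 + l)⁴)
(u(-57) + (-615 - 1*(-318))) + 1601 = ((-6 + (4 - 57)⁴) + (-615 - 1*(-318))) + 1601 = ((-6 + (-53)⁴) + (-615 + 318)) + 1601 = ((-6 + 7890481) - 297) + 1601 = (7890475 - 297) + 1601 = 7890178 + 1601 = 7891779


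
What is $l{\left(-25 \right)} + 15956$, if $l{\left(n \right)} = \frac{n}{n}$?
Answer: $15957$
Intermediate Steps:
$l{\left(n \right)} = 1$
$l{\left(-25 \right)} + 15956 = 1 + 15956 = 15957$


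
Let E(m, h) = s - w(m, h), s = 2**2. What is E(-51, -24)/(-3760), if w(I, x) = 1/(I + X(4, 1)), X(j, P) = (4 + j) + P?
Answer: -169/157920 ≈ -0.0010702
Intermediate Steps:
X(j, P) = 4 + P + j
s = 4
w(I, x) = 1/(9 + I) (w(I, x) = 1/(I + (4 + 1 + 4)) = 1/(I + 9) = 1/(9 + I))
E(m, h) = 4 - 1/(9 + m)
E(-51, -24)/(-3760) = ((35 + 4*(-51))/(9 - 51))/(-3760) = ((35 - 204)/(-42))*(-1/3760) = -1/42*(-169)*(-1/3760) = (169/42)*(-1/3760) = -169/157920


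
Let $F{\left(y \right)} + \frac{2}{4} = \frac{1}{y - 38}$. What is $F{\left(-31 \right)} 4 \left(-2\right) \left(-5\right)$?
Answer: $- \frac{1420}{69} \approx -20.58$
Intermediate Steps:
$F{\left(y \right)} = - \frac{1}{2} + \frac{1}{-38 + y}$ ($F{\left(y \right)} = - \frac{1}{2} + \frac{1}{y - 38} = - \frac{1}{2} + \frac{1}{-38 + y}$)
$F{\left(-31 \right)} 4 \left(-2\right) \left(-5\right) = \frac{40 - -31}{2 \left(-38 - 31\right)} 4 \left(-2\right) \left(-5\right) = \frac{40 + 31}{2 \left(-69\right)} \left(\left(-8\right) \left(-5\right)\right) = \frac{1}{2} \left(- \frac{1}{69}\right) 71 \cdot 40 = \left(- \frac{71}{138}\right) 40 = - \frac{1420}{69}$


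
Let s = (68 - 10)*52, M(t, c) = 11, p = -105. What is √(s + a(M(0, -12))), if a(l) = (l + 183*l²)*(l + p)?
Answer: 2*I*√519865 ≈ 1442.0*I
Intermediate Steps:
a(l) = (-105 + l)*(l + 183*l²) (a(l) = (l + 183*l²)*(l - 105) = (l + 183*l²)*(-105 + l) = (-105 + l)*(l + 183*l²))
s = 3016 (s = 58*52 = 3016)
√(s + a(M(0, -12))) = √(3016 + 11*(-105 - 19214*11 + 183*11²)) = √(3016 + 11*(-105 - 211354 + 183*121)) = √(3016 + 11*(-105 - 211354 + 22143)) = √(3016 + 11*(-189316)) = √(3016 - 2082476) = √(-2079460) = 2*I*√519865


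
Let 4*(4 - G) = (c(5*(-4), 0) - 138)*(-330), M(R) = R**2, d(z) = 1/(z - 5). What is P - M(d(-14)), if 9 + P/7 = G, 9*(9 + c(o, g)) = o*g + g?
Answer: -61317657/722 ≈ -84928.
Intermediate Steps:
c(o, g) = -9 + g/9 + g*o/9 (c(o, g) = -9 + (o*g + g)/9 = -9 + (g*o + g)/9 = -9 + (g + g*o)/9 = -9 + (g/9 + g*o/9) = -9 + g/9 + g*o/9)
d(z) = 1/(-5 + z)
G = -24247/2 (G = 4 - ((-9 + (1/9)*0 + (1/9)*0*(5*(-4))) - 138)*(-330)/4 = 4 - ((-9 + 0 + (1/9)*0*(-20)) - 138)*(-330)/4 = 4 - ((-9 + 0 + 0) - 138)*(-330)/4 = 4 - (-9 - 138)*(-330)/4 = 4 - (-147)*(-330)/4 = 4 - 1/4*48510 = 4 - 24255/2 = -24247/2 ≈ -12124.)
P = -169855/2 (P = -63 + 7*(-24247/2) = -63 - 169729/2 = -169855/2 ≈ -84928.)
P - M(d(-14)) = -169855/2 - (1/(-5 - 14))**2 = -169855/2 - (1/(-19))**2 = -169855/2 - (-1/19)**2 = -169855/2 - 1*1/361 = -169855/2 - 1/361 = -61317657/722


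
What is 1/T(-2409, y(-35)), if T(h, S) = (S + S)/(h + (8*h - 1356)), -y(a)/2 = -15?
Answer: -7679/20 ≈ -383.95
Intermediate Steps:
y(a) = 30 (y(a) = -2*(-15) = 30)
T(h, S) = 2*S/(-1356 + 9*h) (T(h, S) = (2*S)/(h + (-1356 + 8*h)) = (2*S)/(-1356 + 9*h) = 2*S/(-1356 + 9*h))
1/T(-2409, y(-35)) = 1/((⅔)*30/(-452 + 3*(-2409))) = 1/((⅔)*30/(-452 - 7227)) = 1/((⅔)*30/(-7679)) = 1/((⅔)*30*(-1/7679)) = 1/(-20/7679) = -7679/20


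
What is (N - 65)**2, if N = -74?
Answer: 19321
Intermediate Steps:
(N - 65)**2 = (-74 - 65)**2 = (-139)**2 = 19321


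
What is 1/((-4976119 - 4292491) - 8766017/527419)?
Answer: -527419/4888449783607 ≈ -1.0789e-7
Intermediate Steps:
1/((-4976119 - 4292491) - 8766017/527419) = 1/(-9268610 - 8766017*1/527419) = 1/(-9268610 - 8766017/527419) = 1/(-4888449783607/527419) = -527419/4888449783607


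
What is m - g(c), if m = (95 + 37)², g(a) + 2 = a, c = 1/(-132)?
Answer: 2300233/132 ≈ 17426.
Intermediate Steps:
c = -1/132 ≈ -0.0075758
g(a) = -2 + a
m = 17424 (m = 132² = 17424)
m - g(c) = 17424 - (-2 - 1/132) = 17424 - 1*(-265/132) = 17424 + 265/132 = 2300233/132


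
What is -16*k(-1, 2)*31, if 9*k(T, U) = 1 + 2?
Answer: -496/3 ≈ -165.33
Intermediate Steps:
k(T, U) = ⅓ (k(T, U) = (1 + 2)/9 = (⅑)*3 = ⅓)
-16*k(-1, 2)*31 = -16*⅓*31 = -16/3*31 = -496/3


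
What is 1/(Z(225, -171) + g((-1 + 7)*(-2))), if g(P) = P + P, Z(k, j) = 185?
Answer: 1/161 ≈ 0.0062112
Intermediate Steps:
g(P) = 2*P
1/(Z(225, -171) + g((-1 + 7)*(-2))) = 1/(185 + 2*((-1 + 7)*(-2))) = 1/(185 + 2*(6*(-2))) = 1/(185 + 2*(-12)) = 1/(185 - 24) = 1/161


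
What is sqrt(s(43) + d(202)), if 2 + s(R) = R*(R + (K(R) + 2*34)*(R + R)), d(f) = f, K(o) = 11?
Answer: sqrt(294191) ≈ 542.39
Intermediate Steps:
s(R) = -2 + 159*R**2 (s(R) = -2 + R*(R + (11 + 2*34)*(R + R)) = -2 + R*(R + (11 + 68)*(2*R)) = -2 + R*(R + 79*(2*R)) = -2 + R*(R + 158*R) = -2 + R*(159*R) = -2 + 159*R**2)
sqrt(s(43) + d(202)) = sqrt((-2 + 159*43**2) + 202) = sqrt((-2 + 159*1849) + 202) = sqrt((-2 + 293991) + 202) = sqrt(293989 + 202) = sqrt(294191)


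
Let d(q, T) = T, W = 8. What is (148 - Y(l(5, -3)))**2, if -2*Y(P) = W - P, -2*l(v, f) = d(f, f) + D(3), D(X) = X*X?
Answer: 94249/4 ≈ 23562.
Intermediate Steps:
D(X) = X**2
l(v, f) = -9/2 - f/2 (l(v, f) = -(f + 3**2)/2 = -(f + 9)/2 = -(9 + f)/2 = -9/2 - f/2)
Y(P) = -4 + P/2 (Y(P) = -(8 - P)/2 = -4 + P/2)
(148 - Y(l(5, -3)))**2 = (148 - (-4 + (-9/2 - 1/2*(-3))/2))**2 = (148 - (-4 + (-9/2 + 3/2)/2))**2 = (148 - (-4 + (1/2)*(-3)))**2 = (148 - (-4 - 3/2))**2 = (148 - 1*(-11/2))**2 = (148 + 11/2)**2 = (307/2)**2 = 94249/4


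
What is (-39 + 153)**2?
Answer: 12996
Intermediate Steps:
(-39 + 153)**2 = 114**2 = 12996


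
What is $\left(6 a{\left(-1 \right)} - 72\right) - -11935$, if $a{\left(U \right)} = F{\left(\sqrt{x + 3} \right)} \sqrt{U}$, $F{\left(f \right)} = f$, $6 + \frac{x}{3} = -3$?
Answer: $11863 - 12 \sqrt{6} \approx 11834.0$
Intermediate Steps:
$x = -27$ ($x = -18 + 3 \left(-3\right) = -18 - 9 = -27$)
$a{\left(U \right)} = 2 i \sqrt{6} \sqrt{U}$ ($a{\left(U \right)} = \sqrt{-27 + 3} \sqrt{U} = \sqrt{-24} \sqrt{U} = 2 i \sqrt{6} \sqrt{U}$)
$\left(6 a{\left(-1 \right)} - 72\right) - -11935 = \left(6 \cdot 2 i \sqrt{6} \sqrt{-1} - 72\right) - -11935 = \left(6 \cdot 2 i \sqrt{6} i - 72\right) + 11935 = \left(6 \left(- 2 \sqrt{6}\right) - 72\right) + 11935 = \left(- 12 \sqrt{6} - 72\right) + 11935 = \left(-72 - 12 \sqrt{6}\right) + 11935 = 11863 - 12 \sqrt{6}$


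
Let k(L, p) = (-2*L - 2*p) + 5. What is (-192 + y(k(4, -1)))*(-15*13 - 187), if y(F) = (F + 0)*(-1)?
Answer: 72962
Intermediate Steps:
k(L, p) = 5 - 2*L - 2*p
y(F) = -F (y(F) = F*(-1) = -F)
(-192 + y(k(4, -1)))*(-15*13 - 187) = (-192 - (5 - 2*4 - 2*(-1)))*(-15*13 - 187) = (-192 - (5 - 8 + 2))*(-195 - 187) = (-192 - 1*(-1))*(-382) = (-192 + 1)*(-382) = -191*(-382) = 72962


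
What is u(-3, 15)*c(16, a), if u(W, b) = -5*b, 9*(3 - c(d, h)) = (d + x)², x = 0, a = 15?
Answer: 5725/3 ≈ 1908.3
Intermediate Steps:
c(d, h) = 3 - d²/9 (c(d, h) = 3 - (d + 0)²/9 = 3 - d²/9)
u(-3, 15)*c(16, a) = (-5*15)*(3 - ⅑*16²) = -75*(3 - ⅑*256) = -75*(3 - 256/9) = -75*(-229/9) = 5725/3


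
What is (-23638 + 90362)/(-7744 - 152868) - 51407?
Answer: -2064161952/40153 ≈ -51407.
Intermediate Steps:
(-23638 + 90362)/(-7744 - 152868) - 51407 = 66724/(-160612) - 51407 = 66724*(-1/160612) - 51407 = -16681/40153 - 51407 = -2064161952/40153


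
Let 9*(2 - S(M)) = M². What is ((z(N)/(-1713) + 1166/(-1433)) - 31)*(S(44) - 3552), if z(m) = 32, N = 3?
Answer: 2647845703318/22092561 ≈ 1.1985e+5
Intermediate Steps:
S(M) = 2 - M²/9
((z(N)/(-1713) + 1166/(-1433)) - 31)*(S(44) - 3552) = ((32/(-1713) + 1166/(-1433)) - 31)*((2 - ⅑*44²) - 3552) = ((32*(-1/1713) + 1166*(-1/1433)) - 31)*((2 - ⅑*1936) - 3552) = ((-32/1713 - 1166/1433) - 31)*((2 - 1936/9) - 3552) = (-2043214/2454729 - 31)*(-1918/9 - 3552) = -78139813/2454729*(-33886/9) = 2647845703318/22092561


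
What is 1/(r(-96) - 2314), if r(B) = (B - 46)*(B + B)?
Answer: 1/24950 ≈ 4.0080e-5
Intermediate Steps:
r(B) = 2*B*(-46 + B) (r(B) = (-46 + B)*(2*B) = 2*B*(-46 + B))
1/(r(-96) - 2314) = 1/(2*(-96)*(-46 - 96) - 2314) = 1/(2*(-96)*(-142) - 2314) = 1/(27264 - 2314) = 1/24950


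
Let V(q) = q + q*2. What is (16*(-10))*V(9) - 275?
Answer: -4595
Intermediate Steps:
V(q) = 3*q (V(q) = q + 2*q = 3*q)
(16*(-10))*V(9) - 275 = (16*(-10))*(3*9) - 275 = -160*27 - 275 = -4320 - 275 = -4595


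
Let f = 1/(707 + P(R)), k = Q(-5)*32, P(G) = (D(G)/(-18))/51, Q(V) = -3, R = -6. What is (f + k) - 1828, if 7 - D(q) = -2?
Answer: -138745310/72113 ≈ -1924.0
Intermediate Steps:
D(q) = 9 (D(q) = 7 - 1*(-2) = 7 + 2 = 9)
P(G) = -1/102 (P(G) = (9/(-18))/51 = (9*(-1/18))*(1/51) = -1/2*1/51 = -1/102)
k = -96 (k = -3*32 = -96)
f = 102/72113 (f = 1/(707 - 1/102) = 1/(72113/102) = 102/72113 ≈ 0.0014144)
(f + k) - 1828 = (102/72113 - 96) - 1828 = -6922746/72113 - 1828 = -138745310/72113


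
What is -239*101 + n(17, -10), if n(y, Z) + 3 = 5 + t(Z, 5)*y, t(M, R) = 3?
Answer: -24086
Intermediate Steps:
n(y, Z) = 2 + 3*y (n(y, Z) = -3 + (5 + 3*y) = 2 + 3*y)
-239*101 + n(17, -10) = -239*101 + (2 + 3*17) = -24139 + (2 + 51) = -24139 + 53 = -24086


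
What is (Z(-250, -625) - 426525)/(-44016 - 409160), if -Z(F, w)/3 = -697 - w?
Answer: 426309/453176 ≈ 0.94071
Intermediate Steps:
Z(F, w) = 2091 + 3*w (Z(F, w) = -3*(-697 - w) = 2091 + 3*w)
(Z(-250, -625) - 426525)/(-44016 - 409160) = ((2091 + 3*(-625)) - 426525)/(-44016 - 409160) = ((2091 - 1875) - 426525)/(-453176) = (216 - 426525)*(-1/453176) = -426309*(-1/453176) = 426309/453176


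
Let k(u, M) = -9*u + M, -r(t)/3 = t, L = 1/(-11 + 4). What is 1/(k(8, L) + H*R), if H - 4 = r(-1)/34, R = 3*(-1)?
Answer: -238/20089 ≈ -0.011847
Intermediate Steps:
L = -⅐ (L = 1/(-7) = -⅐ ≈ -0.14286)
r(t) = -3*t
k(u, M) = M - 9*u
R = -3
H = 139/34 (H = 4 - 3*(-1)/34 = 4 + 3*(1/34) = 4 + 3/34 = 139/34 ≈ 4.0882)
1/(k(8, L) + H*R) = 1/((-⅐ - 9*8) + (139/34)*(-3)) = 1/((-⅐ - 72) - 417/34) = 1/(-505/7 - 417/34) = 1/(-20089/238) = -238/20089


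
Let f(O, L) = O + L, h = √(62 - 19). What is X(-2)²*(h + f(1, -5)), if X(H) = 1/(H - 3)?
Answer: -4/25 + √43/25 ≈ 0.10230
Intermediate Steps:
X(H) = 1/(-3 + H)
h = √43 ≈ 6.5574
f(O, L) = L + O
X(-2)²*(h + f(1, -5)) = (1/(-3 - 2))²*(√43 + (-5 + 1)) = (1/(-5))²*(√43 - 4) = (-⅕)²*(-4 + √43) = (-4 + √43)/25 = -4/25 + √43/25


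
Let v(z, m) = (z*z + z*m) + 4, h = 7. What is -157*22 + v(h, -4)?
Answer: -3429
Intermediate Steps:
v(z, m) = 4 + z² + m*z (v(z, m) = (z² + m*z) + 4 = 4 + z² + m*z)
-157*22 + v(h, -4) = -157*22 + (4 + 7² - 4*7) = -3454 + (4 + 49 - 28) = -3454 + 25 = -3429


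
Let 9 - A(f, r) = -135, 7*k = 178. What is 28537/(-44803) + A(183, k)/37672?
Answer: -133574279/210977327 ≈ -0.63312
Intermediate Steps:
k = 178/7 (k = (⅐)*178 = 178/7 ≈ 25.429)
A(f, r) = 144 (A(f, r) = 9 - 1*(-135) = 9 + 135 = 144)
28537/(-44803) + A(183, k)/37672 = 28537/(-44803) + 144/37672 = 28537*(-1/44803) + 144*(1/37672) = -28537/44803 + 18/4709 = -133574279/210977327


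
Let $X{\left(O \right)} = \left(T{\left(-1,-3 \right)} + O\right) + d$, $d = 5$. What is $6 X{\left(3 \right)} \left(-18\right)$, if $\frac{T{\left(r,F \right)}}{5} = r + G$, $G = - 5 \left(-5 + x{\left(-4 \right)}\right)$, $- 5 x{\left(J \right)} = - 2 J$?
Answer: $-18144$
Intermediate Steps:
$x{\left(J \right)} = \frac{2 J}{5}$ ($x{\left(J \right)} = - \frac{\left(-2\right) J}{5} = \frac{2 J}{5}$)
$G = 33$ ($G = - 5 \left(-5 + \frac{2}{5} \left(-4\right)\right) = - 5 \left(-5 - \frac{8}{5}\right) = \left(-5\right) \left(- \frac{33}{5}\right) = 33$)
$T{\left(r,F \right)} = 165 + 5 r$ ($T{\left(r,F \right)} = 5 \left(r + 33\right) = 5 \left(33 + r\right) = 165 + 5 r$)
$X{\left(O \right)} = 165 + O$ ($X{\left(O \right)} = \left(\left(165 + 5 \left(-1\right)\right) + O\right) + 5 = \left(\left(165 - 5\right) + O\right) + 5 = \left(160 + O\right) + 5 = 165 + O$)
$6 X{\left(3 \right)} \left(-18\right) = 6 \left(165 + 3\right) \left(-18\right) = 6 \cdot 168 \left(-18\right) = 1008 \left(-18\right) = -18144$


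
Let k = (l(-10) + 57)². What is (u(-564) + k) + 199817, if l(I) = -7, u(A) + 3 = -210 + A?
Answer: 201540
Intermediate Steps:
u(A) = -213 + A (u(A) = -3 + (-210 + A) = -213 + A)
k = 2500 (k = (-7 + 57)² = 50² = 2500)
(u(-564) + k) + 199817 = ((-213 - 564) + 2500) + 199817 = (-777 + 2500) + 199817 = 1723 + 199817 = 201540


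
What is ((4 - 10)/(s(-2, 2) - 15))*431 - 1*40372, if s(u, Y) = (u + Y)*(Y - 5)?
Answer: -200998/5 ≈ -40200.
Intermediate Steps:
s(u, Y) = (-5 + Y)*(Y + u) (s(u, Y) = (Y + u)*(-5 + Y) = (-5 + Y)*(Y + u))
((4 - 10)/(s(-2, 2) - 15))*431 - 1*40372 = ((4 - 10)/((2² - 5*2 - 5*(-2) + 2*(-2)) - 15))*431 - 1*40372 = -6/((4 - 10 + 10 - 4) - 15)*431 - 40372 = -6/(0 - 15)*431 - 40372 = -6/(-15)*431 - 40372 = -6*(-1/15)*431 - 40372 = (⅖)*431 - 40372 = 862/5 - 40372 = -200998/5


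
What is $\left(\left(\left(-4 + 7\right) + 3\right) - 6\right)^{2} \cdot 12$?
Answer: $0$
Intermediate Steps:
$\left(\left(\left(-4 + 7\right) + 3\right) - 6\right)^{2} \cdot 12 = \left(\left(3 + 3\right) - 6\right)^{2} \cdot 12 = \left(6 - 6\right)^{2} \cdot 12 = 0^{2} \cdot 12 = 0 \cdot 12 = 0$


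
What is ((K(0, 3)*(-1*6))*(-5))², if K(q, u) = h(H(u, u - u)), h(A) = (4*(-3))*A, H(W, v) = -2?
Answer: 518400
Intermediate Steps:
h(A) = -12*A
K(q, u) = 24 (K(q, u) = -12*(-2) = 24)
((K(0, 3)*(-1*6))*(-5))² = ((24*(-1*6))*(-5))² = ((24*(-6))*(-5))² = (-144*(-5))² = 720² = 518400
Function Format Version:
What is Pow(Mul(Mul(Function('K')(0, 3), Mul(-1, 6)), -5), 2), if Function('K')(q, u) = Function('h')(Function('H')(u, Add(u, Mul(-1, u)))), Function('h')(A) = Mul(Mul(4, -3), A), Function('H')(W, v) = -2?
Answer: 518400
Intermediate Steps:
Function('h')(A) = Mul(-12, A)
Function('K')(q, u) = 24 (Function('K')(q, u) = Mul(-12, -2) = 24)
Pow(Mul(Mul(Function('K')(0, 3), Mul(-1, 6)), -5), 2) = Pow(Mul(Mul(24, Mul(-1, 6)), -5), 2) = Pow(Mul(Mul(24, -6), -5), 2) = Pow(Mul(-144, -5), 2) = Pow(720, 2) = 518400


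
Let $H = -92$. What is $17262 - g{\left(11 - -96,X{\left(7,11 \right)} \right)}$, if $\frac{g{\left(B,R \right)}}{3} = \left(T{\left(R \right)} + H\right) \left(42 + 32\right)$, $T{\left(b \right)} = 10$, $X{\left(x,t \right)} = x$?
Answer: $35466$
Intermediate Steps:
$g{\left(B,R \right)} = -18204$ ($g{\left(B,R \right)} = 3 \left(10 - 92\right) \left(42 + 32\right) = 3 \left(\left(-82\right) 74\right) = 3 \left(-6068\right) = -18204$)
$17262 - g{\left(11 - -96,X{\left(7,11 \right)} \right)} = 17262 - -18204 = 17262 + 18204 = 35466$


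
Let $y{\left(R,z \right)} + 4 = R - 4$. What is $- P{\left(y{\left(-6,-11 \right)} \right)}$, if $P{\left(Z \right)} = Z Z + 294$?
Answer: $-490$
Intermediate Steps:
$y{\left(R,z \right)} = -8 + R$ ($y{\left(R,z \right)} = -4 + \left(R - 4\right) = -4 + \left(-4 + R\right) = -8 + R$)
$P{\left(Z \right)} = 294 + Z^{2}$ ($P{\left(Z \right)} = Z^{2} + 294 = 294 + Z^{2}$)
$- P{\left(y{\left(-6,-11 \right)} \right)} = - (294 + \left(-8 - 6\right)^{2}) = - (294 + \left(-14\right)^{2}) = - (294 + 196) = \left(-1\right) 490 = -490$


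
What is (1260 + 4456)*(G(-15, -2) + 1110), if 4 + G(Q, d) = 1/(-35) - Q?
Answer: 224261544/35 ≈ 6.4075e+6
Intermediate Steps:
G(Q, d) = -141/35 - Q (G(Q, d) = -4 + (1/(-35) - Q) = -4 + (-1/35 - Q) = -141/35 - Q)
(1260 + 4456)*(G(-15, -2) + 1110) = (1260 + 4456)*((-141/35 - 1*(-15)) + 1110) = 5716*((-141/35 + 15) + 1110) = 5716*(384/35 + 1110) = 5716*(39234/35) = 224261544/35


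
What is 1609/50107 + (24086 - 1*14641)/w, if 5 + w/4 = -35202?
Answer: -246668363/7056468596 ≈ -0.034956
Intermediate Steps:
w = -140828 (w = -20 + 4*(-35202) = -20 - 140808 = -140828)
1609/50107 + (24086 - 1*14641)/w = 1609/50107 + (24086 - 1*14641)/(-140828) = 1609*(1/50107) + (24086 - 14641)*(-1/140828) = 1609/50107 + 9445*(-1/140828) = 1609/50107 - 9445/140828 = -246668363/7056468596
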